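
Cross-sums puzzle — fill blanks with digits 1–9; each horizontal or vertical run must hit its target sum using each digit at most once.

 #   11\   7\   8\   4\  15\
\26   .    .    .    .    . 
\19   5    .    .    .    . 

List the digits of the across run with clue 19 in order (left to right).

5 4 1 3 6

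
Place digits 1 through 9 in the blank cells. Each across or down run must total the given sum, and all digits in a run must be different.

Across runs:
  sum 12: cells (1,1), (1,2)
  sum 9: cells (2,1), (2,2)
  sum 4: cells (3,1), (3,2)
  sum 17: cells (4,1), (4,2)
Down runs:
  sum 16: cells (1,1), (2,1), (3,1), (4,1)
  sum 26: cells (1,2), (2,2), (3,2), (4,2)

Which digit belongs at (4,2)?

4 in 2 cells must be {1,3}; 17 in 2 cells must be {8,9}.
Only 3 fits (3,2) under both its across sum 4 and down sum 26.
(3,1) = 4 − 3 = 1 completes the 4 across.
Nothing is forced directly, so branch on (2,2), whose candidates are 6 or 8. If (2,2) = 8: that forces (1,2) = 9, after which (2,1) would have to be in {1} for the 9 across but in {2,3,4,5,6,7,8,9} for the 16 down — contradiction. So (2,2) = 6.
(2,1) = 9 − 6 = 3 completes the 9 across.
(4,1) = 8: the only remaining digit allowed by both the 17 across and the 16 down.
(4,2) = 17 − 8 = 9 completes the 17 across.

9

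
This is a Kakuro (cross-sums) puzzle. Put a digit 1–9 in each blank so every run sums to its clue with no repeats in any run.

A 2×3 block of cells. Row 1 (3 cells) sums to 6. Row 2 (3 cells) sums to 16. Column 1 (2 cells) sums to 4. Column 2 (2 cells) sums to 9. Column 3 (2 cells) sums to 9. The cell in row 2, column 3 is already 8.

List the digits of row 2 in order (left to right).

1 7 8

6 in 3 cells must be {1,2,3}; 4 in 2 cells must be {1,3}.
(1,3) = 9 − 8 = 1 completes the 9 down.
(1,1) = 3: the only remaining digit allowed by both the 6 across and the 4 down.
(1,2) = 6 − 4 = 2 completes the 6 across.
(2,1) = 4 − 3 = 1 completes the 4 down.
(2,2) = 16 − 9 = 7 completes the 16 across.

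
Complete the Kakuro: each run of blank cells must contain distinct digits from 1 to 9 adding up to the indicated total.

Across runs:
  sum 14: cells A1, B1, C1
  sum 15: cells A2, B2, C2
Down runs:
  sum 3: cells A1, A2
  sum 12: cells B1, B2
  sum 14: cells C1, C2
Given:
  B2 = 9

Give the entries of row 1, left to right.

2, 3, 9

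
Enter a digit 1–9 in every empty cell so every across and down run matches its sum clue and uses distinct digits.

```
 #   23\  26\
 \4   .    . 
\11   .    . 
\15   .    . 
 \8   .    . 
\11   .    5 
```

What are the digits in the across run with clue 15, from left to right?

7, 8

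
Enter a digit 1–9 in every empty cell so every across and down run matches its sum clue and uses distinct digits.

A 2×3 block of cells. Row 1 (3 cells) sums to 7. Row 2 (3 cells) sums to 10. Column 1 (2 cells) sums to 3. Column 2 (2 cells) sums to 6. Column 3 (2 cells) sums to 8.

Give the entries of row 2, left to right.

1 2 7

7 in 3 cells must be {1,2,4}; 3 in 2 cells must be {1,2}.
Nothing is forced directly, so branch on (1,1), whose candidates are 1 or 2. If (1,1) = 1: that forces (1,3) = 2, (2,1) = 2, after which (2,3) would have to be in {1,3,5,7} for the 10 across but in {6} for the 8 down — contradiction. So (1,1) = 2.
Given what's placed, (1,3) must be 1 to fit the 7 across and 8 down.
(2,1) = 3 − 2 = 1 completes the 3 down.
(2,3) = 8 − 1 = 7 completes the 8 down.
(1,2) = 7 − 3 = 4 completes the 7 across.
(2,2) = 10 − 8 = 2 completes the 10 across.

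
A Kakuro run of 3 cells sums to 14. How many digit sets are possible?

8

3 distinct digits from 1–9 sum between 6 and 24.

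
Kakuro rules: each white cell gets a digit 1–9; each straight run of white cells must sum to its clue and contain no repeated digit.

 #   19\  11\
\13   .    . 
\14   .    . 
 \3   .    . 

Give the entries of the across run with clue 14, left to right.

3 in 2 cells must be {1,2}.
The 3 across and the 19 down share only 2, so R3C1 = 2.
R3C2 = 3 − 2 = 1 completes the 3 across.
Nothing is forced directly, so branch on R1C1, whose candidates are 8 or 9. If R1C1 = 8: then R1C2 would have to be in {5} for the 13 across but in {2,3,4,6,7,8} for the 11 down — contradiction. So R1C1 = 9.
R1C2 = 13 − 9 = 4 completes the 13 across.
R2C1 = 19 − 11 = 8 completes the 19 down.
R2C2 = 14 − 8 = 6 completes the 14 across.

8 6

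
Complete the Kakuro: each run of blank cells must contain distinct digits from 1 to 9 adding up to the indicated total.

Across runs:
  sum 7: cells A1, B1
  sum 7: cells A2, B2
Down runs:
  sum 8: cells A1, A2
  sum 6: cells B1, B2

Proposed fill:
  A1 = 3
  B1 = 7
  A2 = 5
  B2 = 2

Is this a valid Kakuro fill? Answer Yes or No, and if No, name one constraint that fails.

No — the down run B1–B2 sums to 9, not 6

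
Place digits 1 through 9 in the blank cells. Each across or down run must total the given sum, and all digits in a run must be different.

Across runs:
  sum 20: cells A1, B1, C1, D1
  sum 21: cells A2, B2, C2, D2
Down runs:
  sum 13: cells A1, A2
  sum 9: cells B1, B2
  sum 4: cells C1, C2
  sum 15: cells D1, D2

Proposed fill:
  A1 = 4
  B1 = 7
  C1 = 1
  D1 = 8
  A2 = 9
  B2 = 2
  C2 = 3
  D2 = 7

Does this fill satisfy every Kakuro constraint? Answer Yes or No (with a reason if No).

Yes

Across: 4+7+1+8=20; 9+2+3+7=21. Down: 4+9=13; 7+2=9; 1+3=4; 8+7=15. No digit repeats within any run.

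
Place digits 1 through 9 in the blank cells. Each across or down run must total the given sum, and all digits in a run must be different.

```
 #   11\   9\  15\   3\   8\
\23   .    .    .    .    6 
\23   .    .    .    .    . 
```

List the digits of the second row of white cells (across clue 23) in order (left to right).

8 5 7 1 2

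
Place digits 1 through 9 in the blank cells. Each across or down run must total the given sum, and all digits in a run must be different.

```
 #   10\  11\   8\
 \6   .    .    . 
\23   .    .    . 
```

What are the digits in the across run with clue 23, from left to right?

9 8 6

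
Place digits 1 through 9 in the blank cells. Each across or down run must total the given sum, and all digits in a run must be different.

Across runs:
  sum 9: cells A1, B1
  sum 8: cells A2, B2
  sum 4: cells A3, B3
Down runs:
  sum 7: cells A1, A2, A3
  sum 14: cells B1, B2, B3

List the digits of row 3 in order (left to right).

1, 3

4 in 2 cells must be {1,3}; 7 in 3 cells must be {1,2,4}.
The 4 across and the 7 down share only 1, so A3 = 1.
B3 = 4 − 1 = 3 completes the 4 across.
Given what's placed, A2 must be 2 to fit the 8 across and 7 down.
B2 = 8 − 2 = 6 completes the 8 across.
A1 = 7 − 3 = 4 completes the 7 down.
B1 = 9 − 4 = 5 completes the 9 across.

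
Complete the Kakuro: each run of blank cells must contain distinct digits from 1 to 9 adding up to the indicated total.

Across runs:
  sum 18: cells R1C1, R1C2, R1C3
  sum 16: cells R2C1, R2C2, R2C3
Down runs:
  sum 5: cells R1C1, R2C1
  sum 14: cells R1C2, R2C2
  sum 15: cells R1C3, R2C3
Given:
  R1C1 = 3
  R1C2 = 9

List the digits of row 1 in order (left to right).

R1C3 = 18 − 12 = 6 completes the 18 across.
R2C1 = 5 − 3 = 2 completes the 5 down.
R2C2 = 14 − 9 = 5 completes the 14 down.
R2C3 = 16 − 7 = 9 completes the 16 across.

3, 9, 6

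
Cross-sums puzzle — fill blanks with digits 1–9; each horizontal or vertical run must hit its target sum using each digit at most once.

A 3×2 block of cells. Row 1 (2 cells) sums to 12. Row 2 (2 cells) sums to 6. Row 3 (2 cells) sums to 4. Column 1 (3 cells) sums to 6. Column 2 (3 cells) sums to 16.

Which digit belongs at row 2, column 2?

4

4 in 2 cells must be {1,3}; 6 in 3 cells must be {1,2,3}.
The 12 across and the 6 down share only 3, so (1,1) = 3.
(1,2) = 12 − 3 = 9 completes the 12 across.
Given what's placed, (3,1) must be 1 to fit the 4 across and 6 down.
(3,2) = 4 − 1 = 3 completes the 4 across.
(2,1) = 6 − 4 = 2 completes the 6 down.
(2,2) = 6 − 2 = 4 completes the 6 across.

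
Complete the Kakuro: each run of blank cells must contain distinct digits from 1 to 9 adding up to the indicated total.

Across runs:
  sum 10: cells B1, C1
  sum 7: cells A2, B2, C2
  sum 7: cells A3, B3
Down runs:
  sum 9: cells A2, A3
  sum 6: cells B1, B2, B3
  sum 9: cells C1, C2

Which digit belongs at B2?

1

7 in 3 cells must be {1,2,4}; 6 in 3 cells must be {1,2,3}.
Nothing is forced directly, so branch on B1, whose candidates are 1 or 2 or 3. If B1 = 1: then C1 would have to be in {9} for the 10 across but in {1,2,3,4,5,6,7,8} for the 9 down — contradiction. If B1 = 2: that forces C1 = 8, B2 = 1, after which C2 would have to be in {2,4} for the 7 across but in {1} for the 9 down — contradiction. So B1 = 3.
C1 = 10 − 3 = 7 completes the 10 across.
C2 = 9 − 7 = 2 completes the 9 down.
B2 = 1: the only remaining digit allowed by both the 7 across and the 6 down.
B3 = 6 − 4 = 2 completes the 6 down.
A2 = 7 − 3 = 4 completes the 7 across.
A3 = 7 − 2 = 5 completes the 7 across.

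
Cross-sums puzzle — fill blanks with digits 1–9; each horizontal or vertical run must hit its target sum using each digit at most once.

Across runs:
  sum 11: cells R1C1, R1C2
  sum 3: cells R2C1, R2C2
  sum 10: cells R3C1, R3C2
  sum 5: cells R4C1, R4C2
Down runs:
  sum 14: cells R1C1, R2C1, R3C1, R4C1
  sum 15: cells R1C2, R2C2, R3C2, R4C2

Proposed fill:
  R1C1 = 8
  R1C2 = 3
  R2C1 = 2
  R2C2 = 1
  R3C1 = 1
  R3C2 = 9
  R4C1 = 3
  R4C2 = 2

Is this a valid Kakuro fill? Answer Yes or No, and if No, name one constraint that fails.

Yes

Across: 8+3=11; 2+1=3; 1+9=10; 3+2=5. Down: 8+2+1+3=14; 3+1+9+2=15. No digit repeats within any run.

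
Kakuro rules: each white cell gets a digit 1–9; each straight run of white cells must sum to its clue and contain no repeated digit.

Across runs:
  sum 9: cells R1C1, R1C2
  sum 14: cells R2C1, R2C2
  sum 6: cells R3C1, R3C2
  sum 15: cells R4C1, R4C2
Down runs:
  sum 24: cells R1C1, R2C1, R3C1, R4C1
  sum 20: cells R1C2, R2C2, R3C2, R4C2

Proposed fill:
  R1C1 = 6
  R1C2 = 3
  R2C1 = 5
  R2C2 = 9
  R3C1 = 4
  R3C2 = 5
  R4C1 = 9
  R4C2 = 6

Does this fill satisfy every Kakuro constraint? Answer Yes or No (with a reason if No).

No — the across run R3C1–R3C2 sums to 9, not 6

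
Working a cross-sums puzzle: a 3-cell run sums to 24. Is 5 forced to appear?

No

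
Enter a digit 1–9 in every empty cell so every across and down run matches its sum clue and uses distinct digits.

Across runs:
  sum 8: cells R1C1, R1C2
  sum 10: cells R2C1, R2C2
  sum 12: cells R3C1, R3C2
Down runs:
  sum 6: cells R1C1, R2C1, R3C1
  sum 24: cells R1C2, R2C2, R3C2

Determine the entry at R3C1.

3

6 in 3 cells must be {1,2,3}; 24 in 3 cells must be {7,8,9}.
The 8 across and the 24 down share only 7, so R1C2 = 7.
The 12 across and the 6 down share only 3, so R3C1 = 3.
R3C2 = 12 − 3 = 9 completes the 12 across.
R1C1 = 8 − 7 = 1 completes the 8 across.
R2C1 = 6 − 4 = 2 completes the 6 down.
R2C2 = 10 − 2 = 8 completes the 10 across.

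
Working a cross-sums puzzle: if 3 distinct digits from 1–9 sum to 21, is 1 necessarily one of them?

No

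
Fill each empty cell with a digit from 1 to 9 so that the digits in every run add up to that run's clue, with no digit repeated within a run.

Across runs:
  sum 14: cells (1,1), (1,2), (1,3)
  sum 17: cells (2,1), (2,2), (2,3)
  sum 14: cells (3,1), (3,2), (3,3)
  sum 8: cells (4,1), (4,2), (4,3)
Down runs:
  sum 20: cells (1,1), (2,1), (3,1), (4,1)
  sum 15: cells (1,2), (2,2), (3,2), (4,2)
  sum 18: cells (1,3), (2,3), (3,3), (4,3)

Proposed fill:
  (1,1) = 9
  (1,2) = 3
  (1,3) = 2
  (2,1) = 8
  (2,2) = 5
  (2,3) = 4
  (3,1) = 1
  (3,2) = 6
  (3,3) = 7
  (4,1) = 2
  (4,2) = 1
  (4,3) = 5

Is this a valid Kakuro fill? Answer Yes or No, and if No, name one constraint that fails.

Across: 9+3+2=14; 8+5+4=17; 1+6+7=14; 2+1+5=8. Down: 9+8+1+2=20; 3+5+6+1=15; 2+4+7+5=18. No digit repeats within any run.

Yes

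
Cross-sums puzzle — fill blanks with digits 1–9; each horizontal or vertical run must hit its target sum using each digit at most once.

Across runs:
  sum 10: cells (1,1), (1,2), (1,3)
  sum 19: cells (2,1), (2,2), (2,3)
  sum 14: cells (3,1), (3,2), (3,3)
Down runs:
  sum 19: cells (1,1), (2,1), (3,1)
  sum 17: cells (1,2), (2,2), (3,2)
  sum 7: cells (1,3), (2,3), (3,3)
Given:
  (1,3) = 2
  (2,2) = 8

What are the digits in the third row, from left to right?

7 in 3 cells must be {1,2,4}.
(2,3) = 4: the only remaining digit allowed by both the 19 across and the 7 down.
(3,3) = 7 − 6 = 1 completes the 7 down.
(2,1) = 19 − 12 = 7 completes the 19 across.
(1,1) = 3: the only remaining digit allowed by both the 10 across and the 19 down.
(1,2) = 10 − 5 = 5 completes the 10 across.
(3,1) = 19 − 10 = 9 completes the 19 down.
(3,2) = 14 − 10 = 4 completes the 14 across.

9 4 1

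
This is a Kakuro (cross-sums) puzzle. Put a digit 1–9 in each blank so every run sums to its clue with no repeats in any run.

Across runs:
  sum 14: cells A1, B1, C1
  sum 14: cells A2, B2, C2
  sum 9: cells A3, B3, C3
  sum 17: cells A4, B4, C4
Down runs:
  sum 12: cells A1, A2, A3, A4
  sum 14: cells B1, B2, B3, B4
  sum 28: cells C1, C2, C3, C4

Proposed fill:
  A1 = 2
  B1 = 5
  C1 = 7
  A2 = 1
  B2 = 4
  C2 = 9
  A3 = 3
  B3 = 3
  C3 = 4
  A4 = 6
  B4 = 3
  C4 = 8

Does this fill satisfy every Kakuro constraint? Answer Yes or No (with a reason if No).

No — the across run A3–C3 sums to 10, not 9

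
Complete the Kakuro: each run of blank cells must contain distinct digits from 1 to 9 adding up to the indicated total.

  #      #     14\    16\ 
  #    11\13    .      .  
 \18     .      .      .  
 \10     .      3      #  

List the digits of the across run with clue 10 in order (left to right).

16 in 2 cells must be {7,9}.
R3C1 = 10 − 3 = 7 completes the 10 across.
R2C1 = 11 − 7 = 4 completes the 11 down.
R2C3 = 9: the only remaining digit allowed by both the 18 across and the 16 down.
R1C3 = 16 − 9 = 7 completes the 16 down.
R2C2 = 18 − 13 = 5 completes the 18 across.
R1C2 = 13 − 7 = 6 completes the 13 across.

7 3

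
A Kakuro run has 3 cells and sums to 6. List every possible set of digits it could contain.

3 distinct digits from 1–9 sum between 6 and 24.
Only one set works: {1,2,3}.

{1,2,3}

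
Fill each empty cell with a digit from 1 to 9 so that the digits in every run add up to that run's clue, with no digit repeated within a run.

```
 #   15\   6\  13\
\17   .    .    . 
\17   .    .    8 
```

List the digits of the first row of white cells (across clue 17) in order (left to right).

R1C3 = 13 − 8 = 5 completes the 13 down.
R1C2 = 4: the only remaining digit allowed by both the 17 across and the 6 down.
R2C2 = 6 − 4 = 2 completes the 6 down.
R1C1 = 17 − 9 = 8 completes the 17 across.
R2C1 = 17 − 10 = 7 completes the 17 across.

8, 4, 5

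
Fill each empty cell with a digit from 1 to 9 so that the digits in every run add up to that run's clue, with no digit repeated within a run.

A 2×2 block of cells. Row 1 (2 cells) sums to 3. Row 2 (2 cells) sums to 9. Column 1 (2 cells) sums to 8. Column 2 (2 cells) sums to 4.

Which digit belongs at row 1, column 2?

3 in 2 cells must be {1,2}; 4 in 2 cells must be {1,3}.
The 3 across and the 4 down share only 1, so (1,2) = 1.
(2,2) = 4 − 1 = 3 completes the 4 down.
(1,1) = 3 − 1 = 2 completes the 3 across.
(2,1) = 9 − 3 = 6 completes the 9 across.

1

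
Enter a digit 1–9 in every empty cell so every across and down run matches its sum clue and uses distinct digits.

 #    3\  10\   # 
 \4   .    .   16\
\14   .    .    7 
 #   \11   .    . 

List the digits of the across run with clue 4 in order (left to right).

4 in 2 cells must be {1,3}; 3 in 2 cells must be {1,2}; 16 in 2 cells must be {7,9}.
Intersecting the 4 across with the 3 down forces R1C1 = 1.
R1C2 = 4 − 1 = 3 completes the 4 across.
R2C1 = 3 − 1 = 2 completes the 3 down.
R2C2 = 14 − 9 = 5 completes the 14 across.
R3C2 = 10 − 8 = 2 completes the 10 down.
R3C3 = 11 − 2 = 9 completes the 11 across.

1 3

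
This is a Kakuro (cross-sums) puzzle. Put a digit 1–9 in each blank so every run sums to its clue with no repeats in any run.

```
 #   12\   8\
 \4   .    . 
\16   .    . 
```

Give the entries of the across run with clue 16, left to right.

4 in 2 cells must be {1,3}; 16 in 2 cells must be {7,9}.
The 4 across and the 12 down share only 3, so R1C1 = 3.
R1C2 = 4 − 3 = 1 completes the 4 across.
R2C1 = 12 − 3 = 9 completes the 12 down.
R2C2 = 16 − 9 = 7 completes the 16 across.

9 7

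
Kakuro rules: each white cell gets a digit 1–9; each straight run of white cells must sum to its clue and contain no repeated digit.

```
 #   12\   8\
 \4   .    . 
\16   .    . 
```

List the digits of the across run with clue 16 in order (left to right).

9, 7

4 in 2 cells must be {1,3}; 16 in 2 cells must be {7,9}.
The 4 across and the 12 down share only 3, so R1C1 = 3.
R1C2 = 4 − 3 = 1 completes the 4 across.
R2C1 = 12 − 3 = 9 completes the 12 down.
R2C2 = 16 − 9 = 7 completes the 16 across.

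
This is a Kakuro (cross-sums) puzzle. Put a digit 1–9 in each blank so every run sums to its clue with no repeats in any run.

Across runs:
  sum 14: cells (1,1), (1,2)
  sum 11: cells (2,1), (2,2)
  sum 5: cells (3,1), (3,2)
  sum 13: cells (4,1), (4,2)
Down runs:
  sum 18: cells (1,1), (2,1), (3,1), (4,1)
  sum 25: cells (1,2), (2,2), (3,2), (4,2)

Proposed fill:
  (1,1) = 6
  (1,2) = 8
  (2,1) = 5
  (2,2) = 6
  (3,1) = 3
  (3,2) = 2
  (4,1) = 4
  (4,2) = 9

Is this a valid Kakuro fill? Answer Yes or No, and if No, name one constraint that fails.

Across: 6+8=14; 5+6=11; 3+2=5; 4+9=13. Down: 6+5+3+4=18; 8+6+2+9=25. No digit repeats within any run.

Yes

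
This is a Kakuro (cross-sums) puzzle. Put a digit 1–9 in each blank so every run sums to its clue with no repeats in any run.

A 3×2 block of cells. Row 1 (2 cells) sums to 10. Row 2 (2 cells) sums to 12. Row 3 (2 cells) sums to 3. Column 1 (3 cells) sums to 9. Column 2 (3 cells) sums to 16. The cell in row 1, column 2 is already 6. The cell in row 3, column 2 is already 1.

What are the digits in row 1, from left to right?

4 6

3 in 2 cells must be {1,2}.
(1,1) = 10 − 6 = 4 completes the 10 across.
(2,1) = 3: the only remaining digit allowed by both the 12 across and the 9 down.
(2,2) = 12 − 3 = 9 completes the 12 across.
(3,1) = 3 − 1 = 2 completes the 3 across.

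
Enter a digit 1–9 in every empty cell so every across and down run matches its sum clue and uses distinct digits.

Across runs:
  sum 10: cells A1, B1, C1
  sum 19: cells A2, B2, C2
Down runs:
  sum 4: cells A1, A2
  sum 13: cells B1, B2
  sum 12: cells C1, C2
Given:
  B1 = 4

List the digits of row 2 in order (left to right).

4 in 2 cells must be {1,3}.
Given what's placed, A1 must be 1 to fit the 10 across and 4 down.
C1 = 10 − 5 = 5 completes the 10 across.
A2 = 4 − 1 = 3 completes the 4 down.
B2 = 13 − 4 = 9 completes the 13 down.
C2 = 19 − 12 = 7 completes the 19 across.

3 9 7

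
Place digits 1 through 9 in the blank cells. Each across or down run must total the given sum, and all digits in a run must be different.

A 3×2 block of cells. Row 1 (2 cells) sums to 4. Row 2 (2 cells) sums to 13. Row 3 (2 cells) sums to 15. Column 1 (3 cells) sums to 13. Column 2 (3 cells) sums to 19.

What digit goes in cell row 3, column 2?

7

4 in 2 cells must be {1,3}.
The 4 across and the 19 down share only 3, so (1,2) = 3.
(1,1) = 4 − 3 = 1 completes the 4 across.
Nothing is forced directly, so branch on (2,2), whose candidates are 7 or 9. If (2,2) = 7: then (2,1) would have to be in {6} for the 13 across but in {3,4,5,7,8,9} for the 13 down — contradiction. So (2,2) = 9.
(2,1) = 13 − 9 = 4 completes the 13 across.
(3,1) = 13 − 5 = 8 completes the 13 down.
(3,2) = 15 − 8 = 7 completes the 15 across.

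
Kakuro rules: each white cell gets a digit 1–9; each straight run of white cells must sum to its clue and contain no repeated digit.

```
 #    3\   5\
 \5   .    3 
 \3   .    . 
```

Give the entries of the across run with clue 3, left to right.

1 2

3 in 2 cells must be {1,2}.
R1C1 = 5 − 3 = 2 completes the 5 across.
R2C1 = 3 − 2 = 1 completes the 3 down.
R2C2 = 3 − 1 = 2 completes the 3 across.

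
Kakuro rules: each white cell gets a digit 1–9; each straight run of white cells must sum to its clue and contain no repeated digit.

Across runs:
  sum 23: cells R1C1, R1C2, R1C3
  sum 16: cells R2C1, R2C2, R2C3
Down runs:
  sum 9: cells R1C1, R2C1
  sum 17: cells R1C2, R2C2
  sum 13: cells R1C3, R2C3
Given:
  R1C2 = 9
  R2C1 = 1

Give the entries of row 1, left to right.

8, 9, 6

23 in 3 cells must be {6,8,9}; 17 in 2 cells must be {8,9}.
R1C1 = 9 − 1 = 8 completes the 9 down.
R1C3 = 23 − 17 = 6 completes the 23 across.
R2C2 = 17 − 9 = 8 completes the 17 down.
R2C3 = 16 − 9 = 7 completes the 16 across.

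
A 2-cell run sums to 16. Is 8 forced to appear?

No

The only way to make 16 from 2 distinct digits is {7,9}, which does not contain 8.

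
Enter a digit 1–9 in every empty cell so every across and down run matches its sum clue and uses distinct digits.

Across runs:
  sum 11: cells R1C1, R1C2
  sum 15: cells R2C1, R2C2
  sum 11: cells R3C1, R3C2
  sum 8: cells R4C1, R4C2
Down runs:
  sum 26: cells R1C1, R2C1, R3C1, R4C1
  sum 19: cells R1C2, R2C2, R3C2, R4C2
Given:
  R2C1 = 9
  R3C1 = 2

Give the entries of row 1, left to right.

R2C2 = 15 − 9 = 6 completes the 15 across.
R3C2 = 11 − 2 = 9 completes the 11 across.
R4C1 = 7: the only remaining digit allowed by both the 8 across and the 26 down.
R4C2 = 8 − 7 = 1 completes the 8 across.
R1C1 = 26 − 18 = 8 completes the 26 down.
R1C2 = 11 − 8 = 3 completes the 11 across.

8, 3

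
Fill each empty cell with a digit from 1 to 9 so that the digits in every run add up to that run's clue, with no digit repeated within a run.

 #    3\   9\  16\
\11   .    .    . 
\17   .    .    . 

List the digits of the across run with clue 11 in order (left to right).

1 3 7

3 in 2 cells must be {1,2}; 16 in 2 cells must be {7,9}.
The 11 across and the 16 down share only 7, so R1C3 = 7.
R2C3 = 16 − 7 = 9 completes the 16 down.
Given what's placed, R1C1 must be 1 to fit the 11 across and 3 down.
R1C2 = 11 − 8 = 3 completes the 11 across.
R2C1 = 3 − 1 = 2 completes the 3 down.
R2C2 = 17 − 11 = 6 completes the 17 across.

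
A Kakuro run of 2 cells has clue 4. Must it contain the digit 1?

Yes

The only way to make 4 from 2 distinct digits is {1,3}, which contains 1.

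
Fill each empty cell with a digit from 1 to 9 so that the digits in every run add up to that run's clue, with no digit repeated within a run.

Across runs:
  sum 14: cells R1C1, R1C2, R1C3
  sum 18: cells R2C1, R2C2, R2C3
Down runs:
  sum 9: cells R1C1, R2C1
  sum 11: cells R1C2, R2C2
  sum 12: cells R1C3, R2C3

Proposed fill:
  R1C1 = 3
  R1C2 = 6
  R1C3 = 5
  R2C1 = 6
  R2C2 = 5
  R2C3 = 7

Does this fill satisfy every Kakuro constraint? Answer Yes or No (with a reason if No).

Across: 3+6+5=14; 6+5+7=18. Down: 3+6=9; 6+5=11; 5+7=12. No digit repeats within any run.

Yes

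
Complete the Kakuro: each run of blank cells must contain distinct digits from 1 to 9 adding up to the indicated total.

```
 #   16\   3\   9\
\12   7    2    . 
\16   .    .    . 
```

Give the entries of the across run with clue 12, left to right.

7, 2, 3

16 in 2 cells must be {7,9}; 3 in 2 cells must be {1,2}.
R1C3 = 12 − 9 = 3 completes the 12 across.
R2C1 = 16 − 7 = 9 completes the 16 down.
R2C2 = 3 − 2 = 1 completes the 3 down.
R2C3 = 16 − 10 = 6 completes the 16 across.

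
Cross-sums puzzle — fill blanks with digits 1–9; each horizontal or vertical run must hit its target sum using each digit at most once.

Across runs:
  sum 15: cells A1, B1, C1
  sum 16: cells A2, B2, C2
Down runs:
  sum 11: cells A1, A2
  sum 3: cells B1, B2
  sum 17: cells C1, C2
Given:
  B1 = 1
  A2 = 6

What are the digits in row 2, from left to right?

6 2 8

3 in 2 cells must be {1,2}; 17 in 2 cells must be {8,9}.
A1 = 11 − 6 = 5 completes the 11 down.
C1 = 15 − 6 = 9 completes the 15 across.
B2 = 3 − 1 = 2 completes the 3 down.
C2 = 16 − 8 = 8 completes the 16 across.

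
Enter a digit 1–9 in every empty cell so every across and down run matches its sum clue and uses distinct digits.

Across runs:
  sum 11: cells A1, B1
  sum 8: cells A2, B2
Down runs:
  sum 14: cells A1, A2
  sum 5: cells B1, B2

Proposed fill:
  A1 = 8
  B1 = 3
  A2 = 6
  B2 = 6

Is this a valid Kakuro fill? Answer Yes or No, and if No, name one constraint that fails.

No — the down run B1–B2 sums to 9, not 5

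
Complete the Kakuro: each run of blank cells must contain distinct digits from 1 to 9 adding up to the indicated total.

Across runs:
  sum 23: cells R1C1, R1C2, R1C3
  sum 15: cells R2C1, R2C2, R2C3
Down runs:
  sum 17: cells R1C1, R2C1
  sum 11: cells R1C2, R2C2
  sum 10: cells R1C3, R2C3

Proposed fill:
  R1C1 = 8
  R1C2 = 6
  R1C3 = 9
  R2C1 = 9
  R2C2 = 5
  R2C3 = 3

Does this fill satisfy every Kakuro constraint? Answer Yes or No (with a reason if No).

No — the across run R2C1–R2C3 sums to 17, not 15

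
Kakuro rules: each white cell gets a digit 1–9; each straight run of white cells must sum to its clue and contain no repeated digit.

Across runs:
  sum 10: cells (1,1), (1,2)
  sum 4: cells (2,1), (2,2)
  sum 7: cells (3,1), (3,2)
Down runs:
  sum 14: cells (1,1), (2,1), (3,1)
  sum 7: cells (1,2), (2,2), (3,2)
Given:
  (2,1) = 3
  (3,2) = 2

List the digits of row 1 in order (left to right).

4 in 2 cells must be {1,3}; 7 in 3 cells must be {1,2,4}.
(2,2) = 4 − 3 = 1 completes the 4 across.
(3,1) = 7 − 2 = 5 completes the 7 across.
(1,1) = 14 − 8 = 6 completes the 14 down.
(1,2) = 10 − 6 = 4 completes the 10 across.

6 4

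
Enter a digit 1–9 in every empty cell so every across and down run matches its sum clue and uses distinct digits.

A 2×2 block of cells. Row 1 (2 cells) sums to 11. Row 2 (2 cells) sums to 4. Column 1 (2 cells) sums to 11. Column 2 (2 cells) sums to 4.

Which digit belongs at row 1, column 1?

4 in 2 cells must be {1,3}.
The 11 across and the 4 down share only 3, so (1,2) = 3.
The 4 across and the 11 down share only 3, so (2,1) = 3.
(2,2) = 4 − 3 = 1 completes the 4 across.
(1,1) = 11 − 3 = 8 completes the 11 across.

8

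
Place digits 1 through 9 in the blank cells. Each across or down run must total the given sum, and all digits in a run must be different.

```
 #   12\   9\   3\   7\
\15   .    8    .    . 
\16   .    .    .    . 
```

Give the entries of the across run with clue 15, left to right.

4, 8, 1, 2

3 in 2 cells must be {1,2}.
R1C1 = 4: the only remaining digit allowed by both the 15 across and the 12 down.
R2C1 = 12 − 4 = 8 completes the 12 down.
R2C2 = 9 − 8 = 1 completes the 9 down.
R2C3 = 2: the only remaining digit allowed by both the 16 across and the 3 down.
R2C4 = 16 − 11 = 5 completes the 16 across.
R1C3 = 3 − 2 = 1 completes the 3 down.
R1C4 = 15 − 13 = 2 completes the 15 across.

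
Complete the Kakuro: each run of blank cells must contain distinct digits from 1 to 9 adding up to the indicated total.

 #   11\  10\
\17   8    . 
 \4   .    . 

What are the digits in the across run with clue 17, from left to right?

8 9

17 in 2 cells must be {8,9}; 4 in 2 cells must be {1,3}.
R1C2 = 17 − 8 = 9 completes the 17 across.
R2C1 = 11 − 8 = 3 completes the 11 down.
R2C2 = 4 − 3 = 1 completes the 4 across.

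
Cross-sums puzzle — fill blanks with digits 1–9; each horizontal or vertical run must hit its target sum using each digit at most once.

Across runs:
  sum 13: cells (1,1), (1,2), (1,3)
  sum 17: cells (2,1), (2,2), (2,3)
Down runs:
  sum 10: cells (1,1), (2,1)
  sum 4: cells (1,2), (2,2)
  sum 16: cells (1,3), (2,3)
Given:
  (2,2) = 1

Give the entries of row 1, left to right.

4 in 2 cells must be {1,3}; 16 in 2 cells must be {7,9}.
(1,2) = 4 − 1 = 3 completes the 4 down.
(1,3) = 9: the only remaining digit allowed by both the 13 across and the 16 down.
(2,3) = 16 − 9 = 7 completes the 16 down.
(1,1) = 13 − 12 = 1 completes the 13 across.
(2,1) = 17 − 8 = 9 completes the 17 across.

1, 3, 9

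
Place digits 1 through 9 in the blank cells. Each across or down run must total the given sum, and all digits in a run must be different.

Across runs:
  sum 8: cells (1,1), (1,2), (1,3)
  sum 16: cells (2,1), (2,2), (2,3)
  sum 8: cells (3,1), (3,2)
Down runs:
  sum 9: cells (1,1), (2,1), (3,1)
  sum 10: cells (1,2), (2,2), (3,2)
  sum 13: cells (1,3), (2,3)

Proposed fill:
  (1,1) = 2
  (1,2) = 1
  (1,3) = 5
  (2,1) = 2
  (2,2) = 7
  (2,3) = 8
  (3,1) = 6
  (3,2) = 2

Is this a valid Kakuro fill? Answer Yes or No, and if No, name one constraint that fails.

No — the across run (2,1)–(2,3) sums to 17, not 16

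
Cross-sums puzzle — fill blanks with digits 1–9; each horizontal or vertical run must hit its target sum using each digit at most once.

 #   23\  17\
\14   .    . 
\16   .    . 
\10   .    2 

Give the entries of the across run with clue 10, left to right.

8 2

16 in 2 cells must be {7,9}; 23 in 3 cells must be {6,8,9}.
R2C1 = 9: only digit in both the 16-across and 23-down candidate sets.
R2C2 = 16 − 9 = 7 completes the 16 across.
R3C1 = 10 − 2 = 8 completes the 10 across.
R1C1 = 23 − 17 = 6 completes the 23 down.
R1C2 = 14 − 6 = 8 completes the 14 across.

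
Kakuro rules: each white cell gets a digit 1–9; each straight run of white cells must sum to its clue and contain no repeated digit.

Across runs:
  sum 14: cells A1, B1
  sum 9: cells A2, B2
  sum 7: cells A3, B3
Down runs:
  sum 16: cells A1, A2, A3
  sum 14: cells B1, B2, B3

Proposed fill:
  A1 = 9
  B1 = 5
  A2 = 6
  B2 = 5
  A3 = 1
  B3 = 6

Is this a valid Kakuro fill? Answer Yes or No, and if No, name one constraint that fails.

No — the across run A2–B2 sums to 11, not 9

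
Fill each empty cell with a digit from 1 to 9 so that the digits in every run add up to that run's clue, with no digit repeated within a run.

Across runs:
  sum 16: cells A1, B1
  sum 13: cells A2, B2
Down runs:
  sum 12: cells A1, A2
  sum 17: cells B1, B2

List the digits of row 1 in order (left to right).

7 9

16 in 2 cells must be {7,9}; 17 in 2 cells must be {8,9}.
The 16 across and the 17 down share only 9, so B1 = 9.
B2 = 17 − 9 = 8 completes the 17 down.
A1 = 16 − 9 = 7 completes the 16 across.
A2 = 13 − 8 = 5 completes the 13 across.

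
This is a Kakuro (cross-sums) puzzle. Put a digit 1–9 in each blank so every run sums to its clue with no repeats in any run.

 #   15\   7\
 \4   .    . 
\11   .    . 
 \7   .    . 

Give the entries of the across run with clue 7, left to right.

5, 2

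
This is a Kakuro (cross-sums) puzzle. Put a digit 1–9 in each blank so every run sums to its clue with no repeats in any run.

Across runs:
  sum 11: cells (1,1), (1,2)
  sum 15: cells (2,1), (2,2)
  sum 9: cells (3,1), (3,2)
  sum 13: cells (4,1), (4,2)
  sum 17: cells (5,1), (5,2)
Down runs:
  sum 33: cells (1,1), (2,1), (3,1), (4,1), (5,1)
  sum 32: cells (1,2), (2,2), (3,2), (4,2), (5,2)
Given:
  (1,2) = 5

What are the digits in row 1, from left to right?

17 in 2 cells must be {8,9}.
(1,1) = 11 − 5 = 6 completes the 11 across.

6, 5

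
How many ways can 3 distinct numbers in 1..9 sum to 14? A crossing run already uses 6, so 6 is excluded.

6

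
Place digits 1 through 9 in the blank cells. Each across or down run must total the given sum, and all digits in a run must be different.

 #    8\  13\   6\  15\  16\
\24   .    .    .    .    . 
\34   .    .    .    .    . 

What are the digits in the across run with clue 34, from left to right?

7, 8, 4, 6, 9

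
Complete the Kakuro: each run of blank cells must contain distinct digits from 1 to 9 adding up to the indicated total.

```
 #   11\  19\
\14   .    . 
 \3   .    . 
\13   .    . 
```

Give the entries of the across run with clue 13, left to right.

4 9

3 in 2 cells must be {1,2}.
The 3 across and the 19 down share only 2, so R2C2 = 2.
R2C1 = 3 − 2 = 1 completes the 3 across.
Nothing is forced directly, so branch on R1C1, whose candidates are 6 or 8. If R1C1 = 8: then R1C2 would have to be in {6} for the 14 across but in {8,9} for the 19 down — contradiction. So R1C1 = 6.
R1C2 = 14 − 6 = 8 completes the 14 across.
R3C1 = 11 − 7 = 4 completes the 11 down.
R3C2 = 13 − 4 = 9 completes the 13 across.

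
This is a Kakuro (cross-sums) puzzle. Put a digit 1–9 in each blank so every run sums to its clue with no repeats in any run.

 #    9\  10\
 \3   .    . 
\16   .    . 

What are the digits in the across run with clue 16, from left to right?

3 in 2 cells must be {1,2}; 16 in 2 cells must be {7,9}.
The 16 across and the 9 down share only 7, so R2C1 = 7.
R2C2 = 16 − 7 = 9 completes the 16 across.
R1C1 = 9 − 7 = 2 completes the 9 down.
R1C2 = 3 − 2 = 1 completes the 3 across.

7 9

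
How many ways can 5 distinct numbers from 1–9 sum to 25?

5 distinct digits from 1–9 sum between 15 and 35.

12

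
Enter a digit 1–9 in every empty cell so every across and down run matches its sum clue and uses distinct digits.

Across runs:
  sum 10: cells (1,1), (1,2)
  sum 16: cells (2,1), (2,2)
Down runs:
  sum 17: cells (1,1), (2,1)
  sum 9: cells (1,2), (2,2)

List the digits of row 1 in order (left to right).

16 in 2 cells must be {7,9}; 17 in 2 cells must be {8,9}.
The 16 across and the 17 down share only 9, so (2,1) = 9.
(2,2) = 16 − 9 = 7 completes the 16 across.
(1,1) = 17 − 9 = 8 completes the 17 down.
(1,2) = 10 − 8 = 2 completes the 10 across.

8 2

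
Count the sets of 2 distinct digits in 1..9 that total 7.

3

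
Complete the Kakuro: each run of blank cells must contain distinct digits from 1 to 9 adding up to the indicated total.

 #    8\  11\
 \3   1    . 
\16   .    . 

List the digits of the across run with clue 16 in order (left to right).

3 in 2 cells must be {1,2}; 16 in 2 cells must be {7,9}.
R1C2 = 3 − 1 = 2 completes the 3 across.
R2C1 = 8 − 1 = 7 completes the 8 down.
R2C2 = 16 − 7 = 9 completes the 16 across.

7 9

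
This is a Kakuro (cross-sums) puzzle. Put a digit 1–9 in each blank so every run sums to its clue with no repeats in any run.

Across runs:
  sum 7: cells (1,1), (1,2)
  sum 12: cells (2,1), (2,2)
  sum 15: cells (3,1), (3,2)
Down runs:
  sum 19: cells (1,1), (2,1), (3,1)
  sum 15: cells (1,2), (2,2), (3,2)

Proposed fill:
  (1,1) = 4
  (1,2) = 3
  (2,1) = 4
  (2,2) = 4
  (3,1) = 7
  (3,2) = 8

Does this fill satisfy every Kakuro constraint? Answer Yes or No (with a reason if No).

No — the down run (1,1)–(3,1) sums to 15, not 19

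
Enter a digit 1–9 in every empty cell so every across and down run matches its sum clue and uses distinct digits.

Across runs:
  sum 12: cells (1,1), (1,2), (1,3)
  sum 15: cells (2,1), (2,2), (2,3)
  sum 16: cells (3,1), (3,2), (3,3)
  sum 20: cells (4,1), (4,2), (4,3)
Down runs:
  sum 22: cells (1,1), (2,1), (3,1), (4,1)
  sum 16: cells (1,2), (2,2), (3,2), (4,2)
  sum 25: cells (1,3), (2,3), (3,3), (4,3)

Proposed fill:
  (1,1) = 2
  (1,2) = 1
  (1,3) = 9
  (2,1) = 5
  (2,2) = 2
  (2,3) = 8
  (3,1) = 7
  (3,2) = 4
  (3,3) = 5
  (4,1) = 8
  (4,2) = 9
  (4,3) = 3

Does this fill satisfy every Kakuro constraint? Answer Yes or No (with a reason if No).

Across: 2+1+9=12; 5+2+8=15; 7+4+5=16; 8+9+3=20. Down: 2+5+7+8=22; 1+2+4+9=16; 9+8+5+3=25. No digit repeats within any run.

Yes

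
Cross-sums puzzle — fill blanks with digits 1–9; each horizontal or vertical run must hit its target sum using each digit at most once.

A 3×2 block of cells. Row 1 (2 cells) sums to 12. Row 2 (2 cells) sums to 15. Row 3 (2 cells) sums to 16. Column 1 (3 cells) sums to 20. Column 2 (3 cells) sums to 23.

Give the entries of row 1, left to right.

16 in 2 cells must be {7,9}; 23 in 3 cells must be {6,8,9}.
The 16 across and the 23 down share only 9, so (3,2) = 9.
Given what's placed, (1,2) must be 8 to fit the 12 across and 23 down.
(2,2) = 23 − 17 = 6 completes the 23 down.
(3,1) = 16 − 9 = 7 completes the 16 across.
(1,1) = 12 − 8 = 4 completes the 12 across.
(2,1) = 15 − 6 = 9 completes the 15 across.

4, 8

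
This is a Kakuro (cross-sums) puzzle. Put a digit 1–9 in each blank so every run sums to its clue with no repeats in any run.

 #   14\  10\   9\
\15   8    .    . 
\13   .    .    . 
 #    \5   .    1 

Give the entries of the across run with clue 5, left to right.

R2C1 = 14 − 8 = 6 completes the 14 down.
R3C2 = 5 − 1 = 4 completes the 5 across.
R2C2 = 5: the only remaining digit allowed by both the 13 across and the 10 down.
R2C3 = 13 − 11 = 2 completes the 13 across.
R1C2 = 10 − 9 = 1 completes the 10 down.
R1C3 = 15 − 9 = 6 completes the 15 across.

4 1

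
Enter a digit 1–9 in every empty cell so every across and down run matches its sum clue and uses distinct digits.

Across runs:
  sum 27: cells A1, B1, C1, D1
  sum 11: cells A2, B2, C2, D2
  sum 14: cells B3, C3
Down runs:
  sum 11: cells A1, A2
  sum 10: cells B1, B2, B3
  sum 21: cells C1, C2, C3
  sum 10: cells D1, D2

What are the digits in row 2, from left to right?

3 2 5 1

11 in 4 cells must be {1,2,3,5}.
Only 5 fits C2 under both its across sum 11 and down sum 21.
Given what's placed, C3 must be 9 to fit the 14 across and 21 down.
C1 = 21 − 14 = 7 completes the 21 down.
B3 = 14 − 9 = 5 completes the 14 across.
B1 = 3: the only remaining digit allowed by both the 27 across and the 10 down.
B2 = 10 − 8 = 2 completes the 10 down.
Given what's placed, A2 must be 3 to fit the 11 across and 11 down.
D2 = 11 − 10 = 1 completes the 11 across.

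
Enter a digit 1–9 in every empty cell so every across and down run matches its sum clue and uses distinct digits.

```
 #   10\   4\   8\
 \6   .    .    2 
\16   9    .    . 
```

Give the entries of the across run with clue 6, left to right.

6 in 3 cells must be {1,2,3}; 4 in 2 cells must be {1,3}.
R1C1 = 10 − 9 = 1 completes the 10 down.
R1C2 = 6 − 3 = 3 completes the 6 across.
R2C2 = 4 − 3 = 1 completes the 4 down.
R2C3 = 16 − 10 = 6 completes the 16 across.

1, 3, 2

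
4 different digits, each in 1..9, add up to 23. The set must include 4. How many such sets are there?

4 distinct digits from 1–9 sum between 10 and 30.
Keeping only sets containing 4.
Enumerating: {2,4,8,9}, {3,4,7,9}, {4,5,6,8}.

3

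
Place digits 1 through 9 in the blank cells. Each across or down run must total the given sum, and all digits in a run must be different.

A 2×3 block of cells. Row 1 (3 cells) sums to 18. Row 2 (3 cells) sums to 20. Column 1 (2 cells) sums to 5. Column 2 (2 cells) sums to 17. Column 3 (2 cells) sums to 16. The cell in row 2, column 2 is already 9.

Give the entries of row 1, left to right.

17 in 2 cells must be {8,9}; 16 in 2 cells must be {7,9}.
(1,2) = 17 − 9 = 8 completes the 17 down.
(2,3) = 7: the only remaining digit allowed by both the 20 across and the 16 down.
(1,3) = 16 − 7 = 9 completes the 16 down.
(2,1) = 20 − 16 = 4 completes the 20 across.
(1,1) = 18 − 17 = 1 completes the 18 across.

1 8 9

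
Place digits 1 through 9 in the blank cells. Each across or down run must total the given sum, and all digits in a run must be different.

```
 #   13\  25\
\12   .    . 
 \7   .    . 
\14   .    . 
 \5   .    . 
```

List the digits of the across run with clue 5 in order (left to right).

3 2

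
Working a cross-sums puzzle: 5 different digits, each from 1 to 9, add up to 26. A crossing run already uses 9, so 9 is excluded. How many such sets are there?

5 distinct digits from 1–9 sum between 15 and 35.
Dropping sets that contain 9.
Enumerating: {1,4,6,7,8}, {2,3,6,7,8}, {2,4,5,7,8}, {3,4,5,6,8}.

4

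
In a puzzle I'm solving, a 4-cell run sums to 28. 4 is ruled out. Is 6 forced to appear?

The only way to make 28 from 4 distinct digits under that restriction is {5,6,8,9}, which contains 6.

Yes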